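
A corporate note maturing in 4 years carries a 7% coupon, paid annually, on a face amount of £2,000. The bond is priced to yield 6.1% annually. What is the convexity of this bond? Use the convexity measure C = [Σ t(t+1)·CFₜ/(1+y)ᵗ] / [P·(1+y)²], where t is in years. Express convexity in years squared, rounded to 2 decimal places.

With y = 0.061:
  t   CF        PV=CF/(1+0.061)^t    t·PV        t(t+1)·PV
  1       140.00       131.9510       131.9510         263.9020
  2       140.00       124.3647       248.7295         746.1884
  3       140.00       117.2146       351.6439       1,406.5758
  4     2,140.00     1,688.6990     6,754.7959      33,773.9793
  Σ                  2,062.2293     7,487.1203      36,190.6455
P = 2,062.2293.
Convexity = Σ t(t+1)·PV / [P·(1+y)²] = 36,190.6455 / (2,062.2293 × 1.125721) = 15.58937.

15.59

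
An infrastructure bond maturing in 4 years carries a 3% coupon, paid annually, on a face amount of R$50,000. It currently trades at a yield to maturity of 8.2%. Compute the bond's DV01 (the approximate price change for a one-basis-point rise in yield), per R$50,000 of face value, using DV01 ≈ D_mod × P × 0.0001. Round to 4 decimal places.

Periodic yield y = 0.082.
  t   CF        PV=CF/(1+0.082)^t    t·PV
  1     1,500.00     1,386.3216     1,386.3216
  2     1,500.00     1,281.2584     2,562.5169
  3     1,500.00     1,184.1575     3,552.4726
  4    51,500.00    37,574.9305   150,299.7220
  Σ                 41,426.6681   157,801.0330
P = 41,426.6681; D_Mac = 3.80917 yrs; D_mod = 3.52049 yrs.
DV01 ≈ 3.52049 × 41,426.6681 × 0.0001 = 14.584199.

R$14.5842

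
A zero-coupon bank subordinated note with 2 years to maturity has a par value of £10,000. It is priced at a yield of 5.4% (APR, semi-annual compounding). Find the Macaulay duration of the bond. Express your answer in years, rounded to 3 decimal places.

A zero-coupon bond has a single cash flow at maturity, so its Macaulay duration equals its maturity: 2 years.
(Equivalently: 4 semi-annual periods ÷ 2 = 2 years.)

2.000 years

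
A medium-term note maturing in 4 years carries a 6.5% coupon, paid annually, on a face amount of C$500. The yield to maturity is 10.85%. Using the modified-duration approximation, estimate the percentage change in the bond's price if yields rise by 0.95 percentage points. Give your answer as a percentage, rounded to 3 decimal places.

Periodic yield y = 0.1085. Modified duration first:
  t   CF        PV=CF/(1+0.1085)^t    t·PV
  1        32.50        29.3189        29.3189
  2        32.50        26.4492        52.8983
  3        32.50        23.8603        71.5810
  4       532.50       352.6767     1,410.7070
  Σ                    432.3051     1,564.5052
P = 432.3051; D_Mac = 3.61898 yrs; D_mod = 3.61898/(1+0.1085) = 3.26476 yrs.
ΔP/P ≈ -D_mod · Δy = -3.26476 × (+0.0095) = -0.031015 = -3.1015%.

-3.102%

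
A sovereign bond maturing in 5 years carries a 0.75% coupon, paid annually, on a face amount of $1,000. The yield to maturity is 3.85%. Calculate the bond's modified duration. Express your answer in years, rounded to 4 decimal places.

Periodic yield y = 0.0385. First find Macaulay duration:
  t   CF        PV=CF/(1+0.0385)^t    t·PV
  1         7.50         7.2220         7.2220
  2         7.50         6.9542        13.9084
  3         7.50         6.6964        20.0892
  4         7.50         6.4482        25.7926
  5     1,007.50       834.0893     4,170.4465
  Σ                    861.4100     4,237.4587
P = 861.4100; Macaulay duration = 4,237.4587 / 861.4100 = 4.91921 years.
Modified duration = D_Mac / (1 + y) = 4.91921 / 1.0385 = 4.73684 years.

4.7368 years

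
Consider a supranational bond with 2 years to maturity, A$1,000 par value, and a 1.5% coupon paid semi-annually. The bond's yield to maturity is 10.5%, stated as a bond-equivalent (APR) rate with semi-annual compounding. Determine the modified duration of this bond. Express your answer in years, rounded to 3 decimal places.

1.877 years

Periodic yield y = 0.0525. First find Macaulay duration:
  t   CF        PV=CF/(1+0.0525)^t    t·PV
  1         7.50         7.1259         7.1259
  2         7.50         6.7704        13.5409
  3         7.50         6.4327        19.2982
  4     1,007.50       821.0255     3,284.1019
  Σ                    841.3545     3,324.0669
P = 841.3545; Macaulay duration = 3,324.0669 / 841.3545 = 3.95085 half-year periods = 1.97543 years.
Modified duration = D_Mac / (1 + y) = 1.97543 / 1.0525 = 1.87689 years.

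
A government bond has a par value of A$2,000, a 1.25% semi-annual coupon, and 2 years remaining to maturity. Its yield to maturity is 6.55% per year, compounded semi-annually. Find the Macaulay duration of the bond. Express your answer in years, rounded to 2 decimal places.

1.98 years

Periodic yield y = 0.03275. Discount each cash flow and weight by its period:
  t   CF        PV=CF/(1+0.03275)^t    t·PV
  1        12.50        12.1036        12.1036
  2        12.50        11.7198        23.4396
  3        12.50        11.3481        34.0444
  4     2,012.50     1,769.1110     7,076.4439
  Σ                  1,804.2825     7,146.0314
Price P = Σ PV = 1,804.2825.
Macaulay duration = Σ(t·PV) / P = 7,146.0314 / 1,804.2825 = 3.96059 half-year periods.
In years: 3.96059 / 2 = 1.98030 years.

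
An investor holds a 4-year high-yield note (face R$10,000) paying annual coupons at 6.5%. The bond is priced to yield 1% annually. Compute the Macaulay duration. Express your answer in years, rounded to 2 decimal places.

Periodic yield y = 0.01. Discount each cash flow and weight by its year:
  t   CF        PV=CF/(1+0.01)^t    t·PV
  1       650.00       643.5644       643.5644
  2       650.00       637.1924     1,274.3849
  3       650.00       630.8836     1,892.6508
  4    10,650.00    10,234.4407    40,937.7627
  Σ                 12,146.0811    44,748.3627
Price P = Σ PV = 12,146.0811.
Macaulay duration = Σ(t·PV) / P = 44,748.3627 / 12,146.0811 = 3.68418 years.

3.68 years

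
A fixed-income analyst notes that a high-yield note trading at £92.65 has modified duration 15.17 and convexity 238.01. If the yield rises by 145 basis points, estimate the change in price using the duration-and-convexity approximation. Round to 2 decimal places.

Duration effect: -D_mod·Δy = -15.17 × (+0.0145) = -0.219965
Convexity effect: ½·C·(Δy)² = 0.5 × 238.01 × (0.0145)² = +0.02502080125
ΔP/P ≈ -0.219965 + 0.02502080125 = -0.19494419875
ΔP ≈ 92.65 × (-0.19494419875) = -18.0615800141875.

-£18.06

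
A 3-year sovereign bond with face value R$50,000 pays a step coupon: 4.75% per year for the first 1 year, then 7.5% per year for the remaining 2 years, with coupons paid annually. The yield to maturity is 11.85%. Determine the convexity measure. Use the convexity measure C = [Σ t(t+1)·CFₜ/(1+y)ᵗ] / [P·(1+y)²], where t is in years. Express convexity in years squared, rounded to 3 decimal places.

8.872

With y = 0.1185:
  t   CF        PV=CF/(1+0.1185)^t    t·PV        t(t+1)·PV
  1     2,375.00     2,123.3795     2,123.3795       4,246.7591
  2     3,750.00     2,997.5007     5,995.0014      17,985.0041
  3    53,750.00    38,412.3169   115,236.9507     460,947.8030
  Σ                 43,533.1971   123,355.3316     483,179.5661
P = 43,533.1971.
Convexity = Σ t(t+1)·PV / [P·(1+y)²] = 483,179.5661 / (43,533.1971 × 1.251042) = 8.87189.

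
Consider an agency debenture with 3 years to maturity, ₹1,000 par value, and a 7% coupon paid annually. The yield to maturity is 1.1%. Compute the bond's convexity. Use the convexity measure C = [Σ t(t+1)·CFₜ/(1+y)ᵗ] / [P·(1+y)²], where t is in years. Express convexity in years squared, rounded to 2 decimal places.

With y = 0.011:
  t   CF        PV=CF/(1+0.011)^t    t·PV        t(t+1)·PV
  1        70.00        69.2384        69.2384         138.4768
  2        70.00        68.4850       136.9701         410.9103
  3     1,070.00     1,035.4528     3,106.3584      12,425.4337
  Σ                  1,173.1762     3,312.5669      12,974.8207
P = 1,173.1762.
Convexity = Σ t(t+1)·PV / [P·(1+y)²] = 12,974.8207 / (1,173.1762 × 1.022121) = 10.82021.

10.82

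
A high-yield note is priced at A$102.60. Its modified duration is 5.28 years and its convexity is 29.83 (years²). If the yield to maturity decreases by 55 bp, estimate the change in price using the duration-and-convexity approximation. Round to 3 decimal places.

Duration effect: -D_mod·Δy = -5.28 × (-0.0055) = +0.029040
Convexity effect: ½·C·(Δy)² = 0.5 × 29.83 × (-0.0055)² = +0.00045117875
ΔP/P ≈ +0.029040 + 0.00045117875 = +0.02949117875
ΔP ≈ 102.60 × (+0.02949117875) = +3.02579493975.

+A$3.026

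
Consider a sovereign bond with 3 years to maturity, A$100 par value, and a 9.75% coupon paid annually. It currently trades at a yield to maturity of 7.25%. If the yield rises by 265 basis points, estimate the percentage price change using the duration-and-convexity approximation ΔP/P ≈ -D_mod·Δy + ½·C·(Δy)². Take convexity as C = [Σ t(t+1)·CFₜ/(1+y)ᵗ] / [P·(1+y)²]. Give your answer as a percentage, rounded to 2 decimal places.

With y = 0.0725:
  t   CF        PV=CF/(1+0.0725)^t    t·PV        t(t+1)·PV
  1         9.75         9.0909         9.0909          18.1818
  2         9.75         8.4764        16.9527          50.8582
  3       109.75        88.9637       266.8910       1,067.5639
  Σ                    106.5309       292.9346       1,136.6039
P = 106.5309; D_Mac = 2.74976 yrs; D_mod = 2.56388 yrs; C = 9.27553.
Duration effect: -2.56388 × (+0.0265) = -0.067943
Convexity effect: 0.5 × 9.27553 × (0.0265)² = +0.0032569
ΔP/P ≈ -0.067943 + 0.0032569 = -0.064686 = -6.4686%.

-6.47%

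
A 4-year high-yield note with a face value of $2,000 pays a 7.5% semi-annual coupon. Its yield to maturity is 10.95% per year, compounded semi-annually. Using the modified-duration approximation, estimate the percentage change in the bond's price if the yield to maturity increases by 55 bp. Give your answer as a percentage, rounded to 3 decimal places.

Periodic yield y = 0.05475. Modified duration first:
  t   CF        PV=CF/(1+0.05475)^t    t·PV
  1        75.00        71.1069        71.1069
  2        75.00        67.4159       134.8318
  3        75.00        63.9165       191.7494
  4        75.00        60.5987       242.3947
  5        75.00        57.4531       287.2656
  6        75.00        54.4708       326.8250
  7        75.00        51.6434       361.5035
  8     2,075.00     1,354.6336    10,837.0684
  Σ                  1,781.2388    12,452.7453
P = 1,781.2388; D_Mac = 6.99106 half-year periods = 3.49553 yrs; D_mod = 3.49553/(1+0.05475) = 3.31408 yrs.
ΔP/P ≈ -D_mod · Δy = -3.31408 × (+0.0055) = -0.018227 = -1.8227%.

-1.823%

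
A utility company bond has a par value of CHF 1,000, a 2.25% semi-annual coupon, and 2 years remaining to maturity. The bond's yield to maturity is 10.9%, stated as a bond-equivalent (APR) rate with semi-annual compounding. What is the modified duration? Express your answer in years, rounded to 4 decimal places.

Periodic yield y = 0.0545. First find Macaulay duration:
  t   CF        PV=CF/(1+0.0545)^t    t·PV
  1        11.25        10.6686        10.6686
  2        11.25        10.1172        20.2344
  3        11.25         9.5943        28.7829
  4     1,011.25       817.8473     3,271.3890
  Σ                    848.2273     3,331.0748
P = 848.2273; Macaulay duration = 3,331.0748 / 848.2273 = 3.92710 half-year periods = 1.96355 years.
Modified duration = D_Mac / (1 + y) = 1.96355 / 1.0545 = 1.86207 years.

1.8621 years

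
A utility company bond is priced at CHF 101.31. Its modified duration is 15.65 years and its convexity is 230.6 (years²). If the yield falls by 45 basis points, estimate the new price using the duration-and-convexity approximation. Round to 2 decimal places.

CHF 108.68

Duration effect: -D_mod·Δy = -15.65 × (-0.0045) = +0.070425
Convexity effect: ½·C·(Δy)² = 0.5 × 230.6 × (-0.0045)² = +0.002334825
ΔP/P ≈ +0.070425 + 0.002334825 = +0.072759825
New price ≈ 101.31 × (1 + 0.072759825) = 108.68129787075.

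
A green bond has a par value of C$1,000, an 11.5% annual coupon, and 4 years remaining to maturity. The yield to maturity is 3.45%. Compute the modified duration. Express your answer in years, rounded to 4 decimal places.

Periodic yield y = 0.0345. First find Macaulay duration:
  t   CF        PV=CF/(1+0.0345)^t    t·PV
  1       115.00       111.1648       111.1648
  2       115.00       107.4575       214.9151
  3       115.00       103.8739       311.6216
  4     1,115.00       973.5380     3,894.1518
  Σ                  1,296.0342     4,531.8533
P = 1,296.0342; Macaulay duration = 4,531.8533 / 1,296.0342 = 3.49671 years.
Modified duration = D_Mac / (1 + y) = 3.49671 / 1.0345 = 3.38009 years.

3.3801 years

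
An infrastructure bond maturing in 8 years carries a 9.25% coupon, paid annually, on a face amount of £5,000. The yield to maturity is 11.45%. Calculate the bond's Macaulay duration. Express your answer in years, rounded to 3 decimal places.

Periodic yield y = 0.1145. Discount each cash flow and weight by its year:
  t   CF        PV=CF/(1+0.1145)^t    t·PV
  1       462.50       414.9843       414.9843
  2       462.50       372.3502       744.7004
  3       462.50       334.0962     1,002.2886
  4       462.50       299.7723     1,199.0891
  5       462.50       268.9747     1,344.8733
  6       462.50       241.3411     1,448.0466
  7       462.50       216.5465     1,515.8257
  8     5,462.50     2,294.8318    18,358.6547
  Σ                  4,442.8971    26,028.4627
Price P = Σ PV = 4,442.8971.
Macaulay duration = Σ(t·PV) / P = 26,028.4627 / 4,442.8971 = 5.85844 years.

5.858 years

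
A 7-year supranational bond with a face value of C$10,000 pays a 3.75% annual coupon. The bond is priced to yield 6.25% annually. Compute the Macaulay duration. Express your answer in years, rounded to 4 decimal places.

6.2194 years

Periodic yield y = 0.0625. Discount each cash flow and weight by its year:
  t   CF        PV=CF/(1+0.0625)^t    t·PV
  1       375.00       352.9412       352.9412
  2       375.00       332.1799       664.3599
  3       375.00       312.6399       937.9198
  4       375.00       294.2494     1,176.9974
  5       375.00       276.9406     1,384.7028
  6       375.00       260.6499     1,563.8997
  7    10,375.00     6,787.1201    47,509.8407
  Σ                  8,616.7210    53,590.6614
Price P = Σ PV = 8,616.7210.
Macaulay duration = Σ(t·PV) / P = 53,590.6614 / 8,616.7210 = 6.21938 years.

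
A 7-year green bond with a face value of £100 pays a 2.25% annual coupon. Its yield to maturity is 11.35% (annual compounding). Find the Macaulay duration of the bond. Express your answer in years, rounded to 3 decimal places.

Periodic yield y = 0.1135. Discount each cash flow and weight by its year:
  t   CF        PV=CF/(1+0.1135)^t    t·PV
  1         2.25         2.0207         2.0207
  2         2.25         1.8147         3.6294
  3         2.25         1.6297         4.8891
  4         2.25         1.4636         5.8544
  5         2.25         1.3144         6.5721
  6         2.25         1.1804         7.0826
  7       102.25        48.1761       337.2328
  Σ                     57.5996       367.2810
Price P = Σ PV = 57.5996.
Macaulay duration = Σ(t·PV) / P = 367.2810 / 57.5996 = 6.37645 years.

6.376 years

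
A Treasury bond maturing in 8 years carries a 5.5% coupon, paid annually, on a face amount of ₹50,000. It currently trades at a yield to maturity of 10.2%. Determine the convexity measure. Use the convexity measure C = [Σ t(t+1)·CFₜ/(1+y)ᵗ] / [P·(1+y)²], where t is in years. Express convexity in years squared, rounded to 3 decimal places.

With y = 0.102:
  t   CF        PV=CF/(1+0.102)^t    t·PV        t(t+1)·PV
  1     2,750.00     2,495.4628     2,495.4628       4,990.9256
  2     2,750.00     2,264.4853     4,528.9706      13,586.9118
  3     2,750.00     2,054.8868     6,164.6605      24,658.6420
  4     2,750.00     1,864.6886     7,458.7544      37,293.7720
  5     2,750.00     1,692.0949     8,460.4746      50,762.8476
  6     2,750.00     1,535.4763     9,212.8580      64,490.0060
  7     2,750.00     1,393.3542     9,753.4794      78,027.8354
  8    52,750.00    24,253.2368   194,025.8947   1,746,233.0526
  Σ                 37,553.6858   242,100.5551   2,020,043.9930
P = 37,553.6858.
Convexity = Σ t(t+1)·PV / [P·(1+y)²] = 2,020,043.9930 / (37,553.6858 × 1.214404) = 44.29402.

44.294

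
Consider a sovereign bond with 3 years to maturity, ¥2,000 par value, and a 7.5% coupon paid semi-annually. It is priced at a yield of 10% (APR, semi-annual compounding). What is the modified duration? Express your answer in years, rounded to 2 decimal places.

Periodic yield y = 0.05. First find Macaulay duration:
  t   CF        PV=CF/(1+0.05)^t    t·PV
  1        75.00        71.4286        71.4286
  2        75.00        68.0272       136.0544
  3        75.00        64.7878       194.3635
  4        75.00        61.7027       246.8107
  5        75.00        58.7645       293.8223
  6     2,075.00     1,548.3969     9,290.3817
  Σ                  1,873.1077    10,232.8612
P = 1,873.1077; Macaulay duration = 10,232.8612 / 1,873.1077 = 5.46304 half-year periods = 2.73152 years.
Modified duration = D_Mac / (1 + y) = 2.73152 / 1.05 = 2.60145 years.

2.60 years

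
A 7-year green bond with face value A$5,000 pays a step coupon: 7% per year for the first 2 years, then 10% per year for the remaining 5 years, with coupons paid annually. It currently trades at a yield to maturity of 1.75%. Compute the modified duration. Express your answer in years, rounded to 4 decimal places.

5.7619 years

Periodic yield y = 0.0175. First find Macaulay duration:
  t   CF        PV=CF/(1+0.0175)^t    t·PV
  1       350.00       343.9803       343.9803
  2       350.00       338.0642       676.1284
  3       500.00       474.6426     1,423.9279
  4       500.00       466.4793     1,865.9170
  5       500.00       458.4563     2,292.2813
  6       500.00       450.5713     2,703.4276
  7     5,500.00     4,871.0408    34,097.2854
  Σ                  7,403.2348    43,402.9480
P = 7,403.2348; Macaulay duration = 43,402.9480 / 7,403.2348 = 5.86270 years.
Modified duration = D_Mac / (1 + y) = 5.86270 / 1.0175 = 5.76187 years.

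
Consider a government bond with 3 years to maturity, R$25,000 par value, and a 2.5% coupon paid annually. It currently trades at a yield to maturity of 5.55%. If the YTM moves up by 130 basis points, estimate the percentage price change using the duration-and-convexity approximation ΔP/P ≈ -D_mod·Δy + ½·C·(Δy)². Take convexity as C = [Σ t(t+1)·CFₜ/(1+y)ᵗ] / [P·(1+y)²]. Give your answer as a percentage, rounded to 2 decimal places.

-3.51%

With y = 0.0555:
  t   CF        PV=CF/(1+0.0555)^t    t·PV        t(t+1)·PV
  1       625.00       592.1364       592.1364       1,184.2729
  2       625.00       561.0009     1,122.0018       3,366.0053
  3    25,625.00    21,791.6021    65,374.8064     261,499.2257
  Σ                 22,944.7394    67,088.9446     266,049.5038
P = 22,944.7394; D_Mac = 2.92394 yrs; D_mod = 2.77019 yrs; C = 10.40789.
Duration effect: -2.77019 × (+0.013) = -0.036012
Convexity effect: 0.5 × 10.40789 × (0.013)² = +0.0008795
ΔP/P ≈ -0.036012 + 0.0008795 = -0.035133 = -3.5133%.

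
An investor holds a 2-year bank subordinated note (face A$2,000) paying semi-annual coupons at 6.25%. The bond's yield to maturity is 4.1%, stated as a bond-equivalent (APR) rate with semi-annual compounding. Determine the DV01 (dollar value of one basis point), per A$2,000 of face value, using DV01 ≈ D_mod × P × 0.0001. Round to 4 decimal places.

A$0.3902

Periodic yield y = 0.0205.
  t   CF        PV=CF/(1+0.0205)^t    t·PV
  1        62.50        61.2445        61.2445
  2        62.50        60.0142       120.0284
  3        62.50        58.8086       176.4259
  4     2,062.50     1,901.6996     7,606.7985
  Σ                  2,081.7669     7,964.4972
P = 2,081.7669; D_Mac = 3.82584 half-year periods = 1.91292 yrs; D_mod = 1.87449 yrs.
DV01 ≈ 1.87449 × 2,081.7669 × 0.0001 = 0.390225.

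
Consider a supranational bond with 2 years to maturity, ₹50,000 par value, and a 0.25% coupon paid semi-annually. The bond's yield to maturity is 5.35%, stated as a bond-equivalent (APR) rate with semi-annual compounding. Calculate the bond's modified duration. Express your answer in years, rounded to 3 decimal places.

1.944 years

Periodic yield y = 0.02675. First find Macaulay duration:
  t   CF        PV=CF/(1+0.02675)^t    t·PV
  1        62.50        60.8717        60.8717
  2        62.50        59.2858       118.5716
  3        62.50        57.7412       173.2236
  4    50,062.50    45,045.7360   180,182.9440
  Σ                 45,223.6347   180,535.6109
P = 45,223.6347; Macaulay duration = 180,535.6109 / 45,223.6347 = 3.99206 half-year periods = 1.99603 years.
Modified duration = D_Mac / (1 + y) = 1.99603 / 1.02675 = 1.94403 years.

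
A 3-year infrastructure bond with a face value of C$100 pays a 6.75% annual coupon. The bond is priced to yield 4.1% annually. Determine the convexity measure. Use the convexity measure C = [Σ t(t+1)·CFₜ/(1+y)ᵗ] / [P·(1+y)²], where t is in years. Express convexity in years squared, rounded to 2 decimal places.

With y = 0.041:
  t   CF        PV=CF/(1+0.041)^t    t·PV        t(t+1)·PV
  1         6.75         6.4841         6.4841          12.9683
  2         6.75         6.2288        12.4575          37.3726
  3       106.75        94.6271       283.8814       1,135.5256
  Σ                    107.3401       302.8231       1,185.8666
P = 107.3401.
Convexity = Σ t(t+1)·PV / [P·(1+y)²] = 1,185.8666 / (107.3401 × 1.083681) = 10.19466.

10.19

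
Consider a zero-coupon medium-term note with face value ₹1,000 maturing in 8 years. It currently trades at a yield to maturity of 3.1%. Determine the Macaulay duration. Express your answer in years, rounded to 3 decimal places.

8.000 years

A zero-coupon bond has a single cash flow at maturity, so its Macaulay duration equals its maturity: 8 years.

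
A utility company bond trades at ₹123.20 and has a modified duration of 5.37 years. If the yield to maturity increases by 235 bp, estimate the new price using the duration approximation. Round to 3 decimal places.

Duration approximation: ΔP/P ≈ -D_mod · Δy = -5.37 × (+0.0235) = -0.126195.
New price ≈ 123.20 × (1 - 0.126195) = 107.652776.

₹107.653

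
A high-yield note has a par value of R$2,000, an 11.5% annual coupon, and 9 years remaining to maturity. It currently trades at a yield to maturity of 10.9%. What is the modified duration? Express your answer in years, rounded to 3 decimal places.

Periodic yield y = 0.109. First find Macaulay duration:
  t   CF        PV=CF/(1+0.109)^t    t·PV
  1       230.00       207.3940       207.3940
  2       230.00       187.0100       374.0199
  3       230.00       168.6294       505.8881
  4       230.00       152.0553       608.2213
  5       230.00       137.1103       685.5515
  6       230.00       123.6342       741.8051
  7       230.00       111.4826       780.3781
  8       230.00       100.5253       804.2026
  9     2,230.00       878.8625     7,909.7627
  Σ                  2,066.7036    12,617.2234
P = 2,066.7036; Macaulay duration = 12,617.2234 / 2,066.7036 = 6.10500 years.
Modified duration = D_Mac / (1 + y) = 6.10500 / 1.109 = 5.50496 years.

5.505 years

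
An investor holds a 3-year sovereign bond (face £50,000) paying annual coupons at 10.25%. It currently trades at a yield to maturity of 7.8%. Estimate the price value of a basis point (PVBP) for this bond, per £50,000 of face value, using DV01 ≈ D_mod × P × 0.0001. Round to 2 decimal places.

£13.51

Periodic yield y = 0.078.
  t   CF        PV=CF/(1+0.078)^t    t·PV
  1     5,125.00     4,754.1744     4,754.1744
  2     5,125.00     4,410.1803     8,820.3607
  3    55,125.00    44,004.0166   132,012.0498
  Σ                 53,168.3713   145,586.5849
P = 53,168.3713; D_Mac = 2.73822 yrs; D_mod = 2.54009 yrs.
DV01 ≈ 2.54009 × 53,168.3713 × 0.0001 = 13.505249.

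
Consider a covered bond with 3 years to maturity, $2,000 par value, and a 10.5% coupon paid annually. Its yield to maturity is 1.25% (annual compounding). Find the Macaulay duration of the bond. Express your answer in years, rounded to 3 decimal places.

2.756 years

Periodic yield y = 0.0125. Discount each cash flow and weight by its year:
  t   CF        PV=CF/(1+0.0125)^t    t·PV
  1       210.00       207.4074       207.4074
  2       210.00       204.8468       409.6936
  3     2,210.00     2,129.1545     6,387.4635
  Σ                  2,541.4087     7,004.5646
Price P = Σ PV = 2,541.4087.
Macaulay duration = Σ(t·PV) / P = 7,004.5646 / 2,541.4087 = 2.75617 years.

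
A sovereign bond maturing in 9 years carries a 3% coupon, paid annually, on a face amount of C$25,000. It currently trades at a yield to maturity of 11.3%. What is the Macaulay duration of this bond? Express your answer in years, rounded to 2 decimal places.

Periodic yield y = 0.113. Discount each cash flow and weight by its year:
  t   CF        PV=CF/(1+0.113)^t    t·PV
  1       750.00       673.8544       673.8544
  2       750.00       605.4398     1,210.8795
  3       750.00       543.9710     1,631.9131
  4       750.00       488.7431     1,954.9723
  5       750.00       439.1222     2,195.6112
  6       750.00       394.5393     2,367.2358
  7       750.00       354.4828     2,481.3793
  8       750.00       318.4930     2,547.9443
  9    25,750.00     9,824.7329    88,422.5965
  Σ                 13,643.3786   103,486.3865
Price P = Σ PV = 13,643.3786.
Macaulay duration = Σ(t·PV) / P = 103,486.3865 / 13,643.3786 = 7.58510 years.

7.59 years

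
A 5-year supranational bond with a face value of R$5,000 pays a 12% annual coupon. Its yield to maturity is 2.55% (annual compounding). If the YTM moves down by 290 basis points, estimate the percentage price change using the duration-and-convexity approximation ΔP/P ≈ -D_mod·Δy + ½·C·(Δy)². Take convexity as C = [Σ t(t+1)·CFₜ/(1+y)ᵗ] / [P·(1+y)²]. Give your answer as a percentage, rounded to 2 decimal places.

+12.84%

With y = 0.0255:
  t   CF        PV=CF/(1+0.0255)^t    t·PV        t(t+1)·PV
  1       600.00       585.0804       585.0804       1,170.1609
  2       600.00       570.5319     1,141.0638       3,423.1913
  3       600.00       556.3451     1,669.0353       6,676.1410
  4       600.00       542.5111     2,170.0442      10,850.2211
  5     5,600.00     4,937.5295    24,687.6475     148,125.8850
  Σ                  7,191.9980    30,252.8712     170,245.5993
P = 7,191.9980; D_Mac = 4.20646 yrs; D_mod = 4.10187 yrs; C = 22.50894.
Duration effect: -4.10187 × (-0.029) = +0.118954
Convexity effect: 0.5 × 22.50894 × (-0.029)² = +0.0094650
ΔP/P ≈ +0.118954 + 0.0094650 = +0.128419 = +12.8419%.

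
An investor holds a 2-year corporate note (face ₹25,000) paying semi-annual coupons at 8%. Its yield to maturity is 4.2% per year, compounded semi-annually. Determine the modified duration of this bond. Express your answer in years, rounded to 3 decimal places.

1.853 years

Periodic yield y = 0.021. First find Macaulay duration:
  t   CF        PV=CF/(1+0.021)^t    t·PV
  1     1,000.00       979.4319       979.4319
  2     1,000.00       959.2869     1,918.5738
  3     1,000.00       939.5562     2,818.6687
  4    26,000.00    23,926.0155    95,704.0620
  Σ                 26,804.2906   101,420.7364
P = 26,804.2906; Macaulay duration = 101,420.7364 / 26,804.2906 = 3.78375 half-year periods = 1.89188 years.
Modified duration = D_Mac / (1 + y) = 1.89188 / 1.021 = 1.85296 years.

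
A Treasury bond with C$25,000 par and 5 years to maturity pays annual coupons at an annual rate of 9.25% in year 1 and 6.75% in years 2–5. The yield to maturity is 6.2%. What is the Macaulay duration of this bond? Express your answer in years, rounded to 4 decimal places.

4.3372 years

Periodic yield y = 0.062. Discount each cash flow and weight by its year:
  t   CF        PV=CF/(1+0.062)^t    t·PV
  1     2,312.50     2,177.4953     2,177.4953
  2     1,687.50     1,496.2176     2,992.4351
  3     1,687.50     1,408.8678     4,226.6033
  4     1,687.50     1,326.6175     5,306.4699
  5    26,687.50    19,755.3764    98,776.8820
  Σ                 26,164.5745   113,479.8856
Price P = Σ PV = 26,164.5745.
Macaulay duration = Σ(t·PV) / P = 113,479.8856 / 26,164.5745 = 4.33716 years.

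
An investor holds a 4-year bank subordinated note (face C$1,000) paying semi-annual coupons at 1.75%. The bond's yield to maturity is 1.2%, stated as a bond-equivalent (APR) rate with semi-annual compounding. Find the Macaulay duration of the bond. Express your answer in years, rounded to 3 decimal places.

3.882 years

Periodic yield y = 0.006. Discount each cash flow and weight by its period:
  t   CF        PV=CF/(1+0.006)^t    t·PV
  1         8.75         8.6978         8.6978
  2         8.75         8.6459        17.2919
  3         8.75         8.5944        25.7831
  4         8.75         8.5431        34.1725
  5         8.75         8.4922        42.4608
  6         8.75         8.4415        50.6491
  7         8.75         8.3912        58.7381
  8     1,008.75       961.6116     7,692.8929
  Σ                  1,021.4177     7,930.6862
Price P = Σ PV = 1,021.4177.
Macaulay duration = Σ(t·PV) / P = 7,930.6862 / 1,021.4177 = 7.76439 half-year periods.
In years: 7.76439 / 2 = 3.88220 years.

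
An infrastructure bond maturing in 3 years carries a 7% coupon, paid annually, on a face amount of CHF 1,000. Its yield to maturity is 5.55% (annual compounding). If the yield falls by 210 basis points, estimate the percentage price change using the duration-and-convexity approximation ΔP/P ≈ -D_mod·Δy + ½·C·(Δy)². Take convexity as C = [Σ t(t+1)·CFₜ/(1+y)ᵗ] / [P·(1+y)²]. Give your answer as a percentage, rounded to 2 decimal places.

With y = 0.0555:
  t   CF        PV=CF/(1+0.0555)^t    t·PV        t(t+1)·PV
  1        70.00        66.3193        66.3193         132.6386
  2        70.00        62.8321       125.6642         376.9926
  3     1,070.00       909.9323     2,729.7968      10,919.1872
  Σ                  1,039.0836     2,921.7803      11,428.8183
P = 1,039.0836; D_Mac = 2.81188 yrs; D_mod = 2.66403 yrs; C = 9.87266.
Duration effect: -2.66403 × (-0.021) = +0.055945
Convexity effect: 0.5 × 9.87266 × (-0.021)² = +0.0021769
ΔP/P ≈ +0.055945 + 0.0021769 = +0.058122 = +5.8122%.

+5.81%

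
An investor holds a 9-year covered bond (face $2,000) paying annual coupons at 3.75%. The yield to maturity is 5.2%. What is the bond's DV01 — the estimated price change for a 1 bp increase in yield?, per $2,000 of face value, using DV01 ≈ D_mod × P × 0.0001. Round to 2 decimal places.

Periodic yield y = 0.052.
  t   CF        PV=CF/(1+0.052)^t    t·PV
  1        75.00        71.2928        71.2928
  2        75.00        67.7688       135.5376
  3        75.00        64.4190       193.2570
  4        75.00        61.2348       244.9392
  5        75.00        58.2080       291.0399
  6        75.00        55.3308       331.9847
  7        75.00        52.5958       368.1706
  8        75.00        49.9960       399.9681
  9     2,075.00     1,314.8507    11,833.6563
  Σ                  1,795.6967    13,869.8462
P = 1,795.6967; D_Mac = 7.72394 yrs; D_mod = 7.34214 yrs.
DV01 ≈ 7.34214 × 1,795.6967 × 0.0001 = 1.318426.

$1.32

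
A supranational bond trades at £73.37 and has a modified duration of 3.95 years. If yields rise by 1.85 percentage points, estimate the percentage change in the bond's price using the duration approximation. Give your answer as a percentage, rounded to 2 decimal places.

Duration approximation: ΔP/P ≈ -D_mod · Δy = -3.95 × (+0.0185) = -0.073075.
As a percentage: -7.3075%.

-7.31%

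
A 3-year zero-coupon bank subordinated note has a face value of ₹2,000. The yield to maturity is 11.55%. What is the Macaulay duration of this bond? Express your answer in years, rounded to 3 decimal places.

A zero-coupon bond has a single cash flow at maturity, so its Macaulay duration equals its maturity: 3 years.

3.000 years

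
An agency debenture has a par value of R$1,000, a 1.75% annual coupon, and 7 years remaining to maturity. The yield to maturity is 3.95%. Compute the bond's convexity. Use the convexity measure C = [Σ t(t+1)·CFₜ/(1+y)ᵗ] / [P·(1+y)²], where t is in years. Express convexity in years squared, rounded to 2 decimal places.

48.08

With y = 0.0395:
  t   CF        PV=CF/(1+0.0395)^t    t·PV        t(t+1)·PV
  1        17.50        16.8350        16.8350          33.6700
  2        17.50        16.1953        32.3906          97.1718
  3        17.50        15.5799        46.7397         186.9588
  4        17.50        14.9879        59.9515         299.7575
  5        17.50        14.4184        72.0918         432.5505
  6        17.50        13.8705        83.2228         582.5596
  7     1,017.50       775.8236     5,430.7649      43,446.1192
  Σ                    867.7105     5,741.9963      45,078.7874
P = 867.7105.
Convexity = Σ t(t+1)·PV / [P·(1+y)²] = 45,078.7874 / (867.7105 × 1.080560) = 48.07822.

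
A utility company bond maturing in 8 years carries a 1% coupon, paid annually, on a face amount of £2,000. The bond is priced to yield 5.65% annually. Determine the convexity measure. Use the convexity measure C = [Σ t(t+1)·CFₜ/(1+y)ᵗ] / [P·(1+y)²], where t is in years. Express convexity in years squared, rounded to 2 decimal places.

60.93

With y = 0.0565:
  t   CF        PV=CF/(1+0.0565)^t    t·PV        t(t+1)·PV
  1        20.00        18.9304        18.9304          37.8609
  2        20.00        17.9181        35.8361         107.5084
  3        20.00        16.9598        50.8795         203.5180
  4        20.00        16.0528        64.2114         321.0569
  5        20.00        15.1944        75.9718         455.8309
  6        20.00        14.3818        86.2907         604.0352
  7        20.00        13.6127        95.2887         762.3098
  8     2,020.00     1,301.3537    10,410.8298      93,697.4679
  Σ                  1,414.4037    10,838.2385      96,189.5879
P = 1,414.4037.
Convexity = Σ t(t+1)·PV / [P·(1+y)²] = 96,189.5879 / (1,414.4037 × 1.116192) = 60.92782.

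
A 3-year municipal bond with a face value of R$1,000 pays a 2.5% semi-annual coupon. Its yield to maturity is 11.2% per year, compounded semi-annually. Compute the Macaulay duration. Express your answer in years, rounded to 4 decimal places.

2.8944 years

Periodic yield y = 0.056. Discount each cash flow and weight by its period:
  t   CF        PV=CF/(1+0.056)^t    t·PV
  1        12.50        11.8371        11.8371
  2        12.50        11.2094        22.4188
  3        12.50        10.6150        31.8449
  4        12.50        10.0520        40.2082
  5        12.50         9.5190        47.5949
  6     1,012.50       730.1490     4,380.8943
  Σ                    783.3815     4,534.7981
Price P = Σ PV = 783.3815.
Macaulay duration = Σ(t·PV) / P = 4,534.7981 / 783.3815 = 5.78875 half-year periods.
In years: 5.78875 / 2 = 2.89437 years.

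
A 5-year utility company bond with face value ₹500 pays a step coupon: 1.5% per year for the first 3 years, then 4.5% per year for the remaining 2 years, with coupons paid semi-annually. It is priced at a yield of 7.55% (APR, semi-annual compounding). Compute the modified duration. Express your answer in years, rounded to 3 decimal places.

Periodic yield y = 0.03775. First find Macaulay duration:
  t   CF        PV=CF/(1+0.03775)^t    t·PV
  1         3.75         3.6136         3.6136
  2         3.75         3.4821         6.9643
  3         3.75         3.3555        10.0664
  4         3.75         3.2334        12.9336
  5         3.75         3.1158        15.5789
  6         3.75         3.0024        18.0147
  7        11.25         8.6797        60.7577
  8        11.25         8.3639        66.9115
  9        11.25         8.0597        72.5371
  10      511.25       352.9441     3,529.4408
  Σ                    397.8502     3,796.8186
P = 397.8502; Macaulay duration = 3,796.8186 / 397.8502 = 9.54334 half-year periods = 4.77167 years.
Modified duration = D_Mac / (1 + y) = 4.77167 / 1.03775 = 4.59809 years.

4.598 years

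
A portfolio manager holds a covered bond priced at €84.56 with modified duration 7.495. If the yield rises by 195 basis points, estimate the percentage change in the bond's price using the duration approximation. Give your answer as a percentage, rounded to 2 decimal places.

Duration approximation: ΔP/P ≈ -D_mod · Δy = -7.495 × (+0.0195) = -0.1461525.
As a percentage: -14.61525%.

-14.62%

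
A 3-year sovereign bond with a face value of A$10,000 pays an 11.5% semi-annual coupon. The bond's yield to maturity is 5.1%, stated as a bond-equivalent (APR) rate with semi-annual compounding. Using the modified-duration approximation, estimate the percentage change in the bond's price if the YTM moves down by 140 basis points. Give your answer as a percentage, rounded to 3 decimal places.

+3.623%

Periodic yield y = 0.0255. Modified duration first:
  t   CF        PV=CF/(1+0.0255)^t    t·PV
  1       575.00       560.7021       560.7021
  2       575.00       546.7597     1,093.5194
  3       575.00       533.1640     1,599.4921
  4       575.00       519.9064     2,079.6257
  5       575.00       506.9785     2,534.8924
  6    10,575.00     9,092.1457    54,552.8744
  Σ                 11,759.6565    62,421.1061
P = 11,759.6565; D_Mac = 5.30807 half-year periods = 2.65404 yrs; D_mod = 2.65404/(1+0.0255) = 2.58804 yrs.
ΔP/P ≈ -D_mod · Δy = -2.58804 × (-0.014) = +0.036233 = +3.6233%.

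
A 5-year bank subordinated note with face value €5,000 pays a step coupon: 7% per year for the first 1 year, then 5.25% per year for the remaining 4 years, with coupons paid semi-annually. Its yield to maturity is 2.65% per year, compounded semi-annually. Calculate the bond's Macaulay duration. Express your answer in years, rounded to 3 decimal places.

Periodic yield y = 0.01325. Discount each cash flow and weight by its period:
  t   CF        PV=CF/(1+0.01325)^t    t·PV
  1       175.00       172.7116       172.7116
  2       175.00       170.4531       340.9061
  3       131.25       126.1681       378.5042
  4       131.25       124.5182       498.0728
  5       131.25       122.8899       614.4496
  6       131.25       121.2829       727.6975
  7       131.25       119.6969       837.8785
  8       131.25       118.1317       945.0535
  9       131.25       116.5869     1,049.2822
  10    5,131.25     4,498.3894    44,983.8943
  Σ                  5,690.8287    50,548.4504
Price P = Σ PV = 5,690.8287.
Macaulay duration = Σ(t·PV) / P = 50,548.4504 / 5,690.8287 = 8.88244 half-year periods.
In years: 8.88244 / 2 = 4.44122 years.

4.441 years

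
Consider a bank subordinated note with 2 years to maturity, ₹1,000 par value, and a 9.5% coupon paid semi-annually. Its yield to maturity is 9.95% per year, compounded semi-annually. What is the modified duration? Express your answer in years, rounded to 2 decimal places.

1.78 years

Periodic yield y = 0.04975. First find Macaulay duration:
  t   CF        PV=CF/(1+0.04975)^t    t·PV
  1        47.50        45.2489        45.2489
  2        47.50        43.1044        86.2088
  3        47.50        41.0616       123.1848
  4     1,047.50       862.6021     3,450.4083
  Σ                    992.0170     3,705.0508
P = 992.0170; Macaulay duration = 3,705.0508 / 992.0170 = 3.73487 half-year periods = 1.86743 years.
Modified duration = D_Mac / (1 + y) = 1.86743 / 1.04975 = 1.77893 years.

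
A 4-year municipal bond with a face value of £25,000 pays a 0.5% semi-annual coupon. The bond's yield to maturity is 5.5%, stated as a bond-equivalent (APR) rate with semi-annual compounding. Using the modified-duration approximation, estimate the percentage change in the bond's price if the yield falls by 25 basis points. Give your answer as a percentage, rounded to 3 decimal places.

Periodic yield y = 0.0275. Modified duration first:
  t   CF        PV=CF/(1+0.0275)^t    t·PV
  1        62.50        60.8273        60.8273
  2        62.50        59.1993       118.3985
  3        62.50        57.6149       172.8446
  4        62.50        56.0729       224.2914
  5        62.50        54.5721       272.8606
  6        62.50        53.1116       318.6693
  7        62.50        51.6901       361.8306
  8    25,062.50    20,172.9655   161,383.7239
  Σ                 20,566.0535   162,913.4463
P = 20,566.0535; D_Mac = 7.92147 half-year periods = 3.96074 yrs; D_mod = 3.96074/(1+0.0275) = 3.85473 yrs.
ΔP/P ≈ -D_mod · Δy = -3.85473 × (-0.0025) = +0.009637 = +0.9637%.

+0.964%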